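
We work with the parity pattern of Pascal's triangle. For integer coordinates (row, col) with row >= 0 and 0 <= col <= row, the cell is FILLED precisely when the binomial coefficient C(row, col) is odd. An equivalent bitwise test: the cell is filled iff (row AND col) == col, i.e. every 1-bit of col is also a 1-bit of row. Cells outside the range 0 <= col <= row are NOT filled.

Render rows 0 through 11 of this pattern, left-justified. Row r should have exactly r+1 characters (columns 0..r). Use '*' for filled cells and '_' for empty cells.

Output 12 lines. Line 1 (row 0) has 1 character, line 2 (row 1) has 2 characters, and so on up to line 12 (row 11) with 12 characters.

r0=0: *
r1=1: **
r2=10: *_*
r3=11: ****
r4=100: *___*
r5=101: **__**
r6=110: *_*_*_*
r7=111: ********
r8=1000: *_______*
r9=1001: **______**
r10=1010: *_*_____*_*
r11=1011: ****____****

Answer: *
**
*_*
****
*___*
**__**
*_*_*_*
********
*_______*
**______**
*_*_____*_*
****____****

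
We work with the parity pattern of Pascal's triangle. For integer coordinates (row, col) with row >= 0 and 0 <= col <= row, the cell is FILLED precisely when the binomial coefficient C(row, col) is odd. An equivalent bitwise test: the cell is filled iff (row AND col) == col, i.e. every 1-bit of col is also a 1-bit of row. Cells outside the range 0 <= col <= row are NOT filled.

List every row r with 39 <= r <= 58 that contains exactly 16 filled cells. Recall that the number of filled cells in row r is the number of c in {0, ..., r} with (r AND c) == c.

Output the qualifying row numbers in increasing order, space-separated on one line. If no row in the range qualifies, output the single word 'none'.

Row r has 2^popcount(r) filled cells, so we need popcount(r) = log2(16) = 4.
Scan r = 39..58 and keep those with exactly 4 one-bits:
r=39=100111 popcount=4 -> KEEP
r=40=101000 popcount=2 -> skip
r=41=101001 popcount=3 -> skip
r=42=101010 popcount=3 -> skip
r=43=101011 popcount=4 -> KEEP
r=44=101100 popcount=3 -> skip
r=45=101101 popcount=4 -> KEEP
r=46=101110 popcount=4 -> KEEP
r=47=101111 popcount=5 -> skip
r=48=110000 popcount=2 -> skip
r=49=110001 popcount=3 -> skip
r=50=110010 popcount=3 -> skip
r=51=110011 popcount=4 -> KEEP
r=52=110100 popcount=3 -> skip
r=53=110101 popcount=4 -> KEEP
r=54=110110 popcount=4 -> KEEP
r=55=110111 popcount=5 -> skip
r=56=111000 popcount=3 -> skip
r=57=111001 popcount=4 -> KEEP
r=58=111010 popcount=4 -> KEEP
Kept rows: 39 43 45 46 51 53 54 57 58

Answer: 39 43 45 46 51 53 54 57 58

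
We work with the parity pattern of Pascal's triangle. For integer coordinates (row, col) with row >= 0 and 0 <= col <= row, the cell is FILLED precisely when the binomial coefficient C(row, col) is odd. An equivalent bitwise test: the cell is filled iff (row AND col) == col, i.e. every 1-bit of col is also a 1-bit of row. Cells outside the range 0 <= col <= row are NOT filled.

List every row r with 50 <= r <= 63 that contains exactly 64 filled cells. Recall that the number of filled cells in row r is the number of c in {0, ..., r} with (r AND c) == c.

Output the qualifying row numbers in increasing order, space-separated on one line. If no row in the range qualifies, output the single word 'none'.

Row r has 2^popcount(r) filled cells, so we need popcount(r) = log2(64) = 6.
Scan r = 50..63 and keep those with exactly 6 one-bits:
r=50=110010 popcount=3 -> skip
r=51=110011 popcount=4 -> skip
r=52=110100 popcount=3 -> skip
r=53=110101 popcount=4 -> skip
r=54=110110 popcount=4 -> skip
r=55=110111 popcount=5 -> skip
r=56=111000 popcount=3 -> skip
r=57=111001 popcount=4 -> skip
r=58=111010 popcount=4 -> skip
r=59=111011 popcount=5 -> skip
r=60=111100 popcount=4 -> skip
r=61=111101 popcount=5 -> skip
r=62=111110 popcount=5 -> skip
r=63=111111 popcount=6 -> KEEP
Kept rows: 63

Answer: 63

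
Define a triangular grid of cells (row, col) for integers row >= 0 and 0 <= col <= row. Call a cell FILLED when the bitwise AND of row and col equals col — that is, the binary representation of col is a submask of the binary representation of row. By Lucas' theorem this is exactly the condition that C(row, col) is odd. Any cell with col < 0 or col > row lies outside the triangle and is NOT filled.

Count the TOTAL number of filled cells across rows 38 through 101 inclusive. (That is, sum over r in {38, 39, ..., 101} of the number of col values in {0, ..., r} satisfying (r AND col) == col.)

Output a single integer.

r38=100110 pc3: +8 =8
r39=100111 pc4: +16 =24
r40=101000 pc2: +4 =28
r41=101001 pc3: +8 =36
r42=101010 pc3: +8 =44
r43=101011 pc4: +16 =60
r44=101100 pc3: +8 =68
r45=101101 pc4: +16 =84
r46=101110 pc4: +16 =100
r47=101111 pc5: +32 =132
r48=110000 pc2: +4 =136
r49=110001 pc3: +8 =144
r50=110010 pc3: +8 =152
r51=110011 pc4: +16 =168
r52=110100 pc3: +8 =176
r53=110101 pc4: +16 =192
r54=110110 pc4: +16 =208
r55=110111 pc5: +32 =240
r56=111000 pc3: +8 =248
r57=111001 pc4: +16 =264
r58=111010 pc4: +16 =280
r59=111011 pc5: +32 =312
r60=111100 pc4: +16 =328
r61=111101 pc5: +32 =360
r62=111110 pc5: +32 =392
r63=111111 pc6: +64 =456
r64=1000000 pc1: +2 =458
r65=1000001 pc2: +4 =462
r66=1000010 pc2: +4 =466
r67=1000011 pc3: +8 =474
r68=1000100 pc2: +4 =478
r69=1000101 pc3: +8 =486
r70=1000110 pc3: +8 =494
r71=1000111 pc4: +16 =510
r72=1001000 pc2: +4 =514
r73=1001001 pc3: +8 =522
r74=1001010 pc3: +8 =530
r75=1001011 pc4: +16 =546
r76=1001100 pc3: +8 =554
r77=1001101 pc4: +16 =570
r78=1001110 pc4: +16 =586
r79=1001111 pc5: +32 =618
r80=1010000 pc2: +4 =622
r81=1010001 pc3: +8 =630
r82=1010010 pc3: +8 =638
r83=1010011 pc4: +16 =654
r84=1010100 pc3: +8 =662
r85=1010101 pc4: +16 =678
r86=1010110 pc4: +16 =694
r87=1010111 pc5: +32 =726
r88=1011000 pc3: +8 =734
r89=1011001 pc4: +16 =750
r90=1011010 pc4: +16 =766
r91=1011011 pc5: +32 =798
r92=1011100 pc4: +16 =814
r93=1011101 pc5: +32 =846
r94=1011110 pc5: +32 =878
r95=1011111 pc6: +64 =942
r96=1100000 pc2: +4 =946
r97=1100001 pc3: +8 =954
r98=1100010 pc3: +8 =962
r99=1100011 pc4: +16 =978
r100=1100100 pc3: +8 =986
r101=1100101 pc4: +16 =1002

Answer: 1002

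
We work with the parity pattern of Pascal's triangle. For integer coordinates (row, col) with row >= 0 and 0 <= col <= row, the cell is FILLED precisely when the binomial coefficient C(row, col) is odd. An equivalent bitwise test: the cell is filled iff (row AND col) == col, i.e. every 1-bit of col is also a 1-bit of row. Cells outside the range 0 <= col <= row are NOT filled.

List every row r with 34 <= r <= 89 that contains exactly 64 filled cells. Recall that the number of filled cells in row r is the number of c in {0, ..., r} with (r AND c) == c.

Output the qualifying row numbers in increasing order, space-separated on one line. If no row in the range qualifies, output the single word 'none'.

Answer: 63

Derivation:
Row r has 2^popcount(r) filled cells, so we need popcount(r) = log2(64) = 6.
Scan r = 34..89 and keep those with exactly 6 one-bits:
r=34=100010 popcount=2 -> skip
r=35=100011 popcount=3 -> skip
r=36=100100 popcount=2 -> skip
r=37=100101 popcount=3 -> skip
r=38=100110 popcount=3 -> skip
r=39=100111 popcount=4 -> skip
r=40=101000 popcount=2 -> skip
r=41=101001 popcount=3 -> skip
r=42=101010 popcount=3 -> skip
r=43=101011 popcount=4 -> skip
r=44=101100 popcount=3 -> skip
r=45=101101 popcount=4 -> skip
r=46=101110 popcount=4 -> skip
r=47=101111 popcount=5 -> skip
r=48=110000 popcount=2 -> skip
r=49=110001 popcount=3 -> skip
r=50=110010 popcount=3 -> skip
r=51=110011 popcount=4 -> skip
r=52=110100 popcount=3 -> skip
r=53=110101 popcount=4 -> skip
r=54=110110 popcount=4 -> skip
r=55=110111 popcount=5 -> skip
r=56=111000 popcount=3 -> skip
r=57=111001 popcount=4 -> skip
r=58=111010 popcount=4 -> skip
r=59=111011 popcount=5 -> skip
r=60=111100 popcount=4 -> skip
r=61=111101 popcount=5 -> skip
r=62=111110 popcount=5 -> skip
r=63=111111 popcount=6 -> KEEP
r=64=1000000 popcount=1 -> skip
r=65=1000001 popcount=2 -> skip
r=66=1000010 popcount=2 -> skip
r=67=1000011 popcount=3 -> skip
r=68=1000100 popcount=2 -> skip
r=69=1000101 popcount=3 -> skip
r=70=1000110 popcount=3 -> skip
r=71=1000111 popcount=4 -> skip
r=72=1001000 popcount=2 -> skip
r=73=1001001 popcount=3 -> skip
r=74=1001010 popcount=3 -> skip
r=75=1001011 popcount=4 -> skip
r=76=1001100 popcount=3 -> skip
r=77=1001101 popcount=4 -> skip
r=78=1001110 popcount=4 -> skip
r=79=1001111 popcount=5 -> skip
r=80=1010000 popcount=2 -> skip
r=81=1010001 popcount=3 -> skip
r=82=1010010 popcount=3 -> skip
r=83=1010011 popcount=4 -> skip
r=84=1010100 popcount=3 -> skip
r=85=1010101 popcount=4 -> skip
r=86=1010110 popcount=4 -> skip
r=87=1010111 popcount=5 -> skip
r=88=1011000 popcount=3 -> skip
r=89=1011001 popcount=4 -> skip
Kept rows: 63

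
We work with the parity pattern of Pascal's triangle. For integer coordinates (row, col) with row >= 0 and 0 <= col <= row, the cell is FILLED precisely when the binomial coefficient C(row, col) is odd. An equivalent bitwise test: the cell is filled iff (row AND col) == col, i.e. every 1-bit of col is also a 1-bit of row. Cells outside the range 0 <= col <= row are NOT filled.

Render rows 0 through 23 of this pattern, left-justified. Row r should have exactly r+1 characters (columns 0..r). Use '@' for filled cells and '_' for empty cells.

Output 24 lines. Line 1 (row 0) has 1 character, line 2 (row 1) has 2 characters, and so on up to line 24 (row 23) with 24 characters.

Answer: @
@@
@_@
@@@@
@___@
@@__@@
@_@_@_@
@@@@@@@@
@_______@
@@______@@
@_@_____@_@
@@@@____@@@@
@___@___@___@
@@__@@__@@__@@
@_@_@_@_@_@_@_@
@@@@@@@@@@@@@@@@
@_______________@
@@______________@@
@_@_____________@_@
@@@@____________@@@@
@___@___________@___@
@@__@@__________@@__@@
@_@_@_@_________@_@_@_@
@@@@@@@@________@@@@@@@@

Derivation:
r0=0: @
r1=1: @@
r2=10: @_@
r3=11: @@@@
r4=100: @___@
r5=101: @@__@@
r6=110: @_@_@_@
r7=111: @@@@@@@@
r8=1000: @_______@
r9=1001: @@______@@
r10=1010: @_@_____@_@
r11=1011: @@@@____@@@@
r12=1100: @___@___@___@
r13=1101: @@__@@__@@__@@
r14=1110: @_@_@_@_@_@_@_@
r15=1111: @@@@@@@@@@@@@@@@
r16=10000: @_______________@
r17=10001: @@______________@@
r18=10010: @_@_____________@_@
r19=10011: @@@@____________@@@@
r20=10100: @___@___________@___@
r21=10101: @@__@@__________@@__@@
r22=10110: @_@_@_@_________@_@_@_@
r23=10111: @@@@@@@@________@@@@@@@@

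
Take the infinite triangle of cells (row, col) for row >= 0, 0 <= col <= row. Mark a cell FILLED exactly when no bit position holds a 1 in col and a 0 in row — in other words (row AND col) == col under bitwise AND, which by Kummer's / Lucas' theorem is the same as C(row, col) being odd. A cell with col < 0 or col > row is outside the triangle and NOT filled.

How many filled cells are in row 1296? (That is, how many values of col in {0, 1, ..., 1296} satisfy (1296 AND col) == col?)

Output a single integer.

Answer: 8

Derivation:
1296 in binary = 10100010000
popcount(1296) = number of 1-bits in 10100010000 = 3
A col c satisfies (1296 AND c) == c iff every set bit of c is also set in 1296; each of the 3 set bits of 1296 can independently be on or off in c.
count = 2^3 = 8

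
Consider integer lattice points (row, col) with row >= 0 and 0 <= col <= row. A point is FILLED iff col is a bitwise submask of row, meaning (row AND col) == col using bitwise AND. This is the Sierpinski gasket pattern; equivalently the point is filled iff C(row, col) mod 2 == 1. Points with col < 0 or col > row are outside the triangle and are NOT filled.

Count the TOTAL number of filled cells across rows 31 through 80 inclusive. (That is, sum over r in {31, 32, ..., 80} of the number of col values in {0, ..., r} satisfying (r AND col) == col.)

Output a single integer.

r31=11111 pc5: +32 =32
r32=100000 pc1: +2 =34
r33=100001 pc2: +4 =38
r34=100010 pc2: +4 =42
r35=100011 pc3: +8 =50
r36=100100 pc2: +4 =54
r37=100101 pc3: +8 =62
r38=100110 pc3: +8 =70
r39=100111 pc4: +16 =86
r40=101000 pc2: +4 =90
r41=101001 pc3: +8 =98
r42=101010 pc3: +8 =106
r43=101011 pc4: +16 =122
r44=101100 pc3: +8 =130
r45=101101 pc4: +16 =146
r46=101110 pc4: +16 =162
r47=101111 pc5: +32 =194
r48=110000 pc2: +4 =198
r49=110001 pc3: +8 =206
r50=110010 pc3: +8 =214
r51=110011 pc4: +16 =230
r52=110100 pc3: +8 =238
r53=110101 pc4: +16 =254
r54=110110 pc4: +16 =270
r55=110111 pc5: +32 =302
r56=111000 pc3: +8 =310
r57=111001 pc4: +16 =326
r58=111010 pc4: +16 =342
r59=111011 pc5: +32 =374
r60=111100 pc4: +16 =390
r61=111101 pc5: +32 =422
r62=111110 pc5: +32 =454
r63=111111 pc6: +64 =518
r64=1000000 pc1: +2 =520
r65=1000001 pc2: +4 =524
r66=1000010 pc2: +4 =528
r67=1000011 pc3: +8 =536
r68=1000100 pc2: +4 =540
r69=1000101 pc3: +8 =548
r70=1000110 pc3: +8 =556
r71=1000111 pc4: +16 =572
r72=1001000 pc2: +4 =576
r73=1001001 pc3: +8 =584
r74=1001010 pc3: +8 =592
r75=1001011 pc4: +16 =608
r76=1001100 pc3: +8 =616
r77=1001101 pc4: +16 =632
r78=1001110 pc4: +16 =648
r79=1001111 pc5: +32 =680
r80=1010000 pc2: +4 =684

Answer: 684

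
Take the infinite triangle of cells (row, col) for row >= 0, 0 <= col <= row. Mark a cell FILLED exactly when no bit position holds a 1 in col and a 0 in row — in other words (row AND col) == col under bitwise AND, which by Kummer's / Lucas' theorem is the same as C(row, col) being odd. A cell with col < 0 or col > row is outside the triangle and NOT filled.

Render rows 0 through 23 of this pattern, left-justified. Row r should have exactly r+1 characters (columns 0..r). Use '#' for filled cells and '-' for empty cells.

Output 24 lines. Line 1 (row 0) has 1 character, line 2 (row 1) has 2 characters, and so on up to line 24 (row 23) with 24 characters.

Answer: #
##
#-#
####
#---#
##--##
#-#-#-#
########
#-------#
##------##
#-#-----#-#
####----####
#---#---#---#
##--##--##--##
#-#-#-#-#-#-#-#
################
#---------------#
##--------------##
#-#-------------#-#
####------------####
#---#-----------#---#
##--##----------##--##
#-#-#-#---------#-#-#-#
########--------########

Derivation:
r0=0: #
r1=1: ##
r2=10: #-#
r3=11: ####
r4=100: #---#
r5=101: ##--##
r6=110: #-#-#-#
r7=111: ########
r8=1000: #-------#
r9=1001: ##------##
r10=1010: #-#-----#-#
r11=1011: ####----####
r12=1100: #---#---#---#
r13=1101: ##--##--##--##
r14=1110: #-#-#-#-#-#-#-#
r15=1111: ################
r16=10000: #---------------#
r17=10001: ##--------------##
r18=10010: #-#-------------#-#
r19=10011: ####------------####
r20=10100: #---#-----------#---#
r21=10101: ##--##----------##--##
r22=10110: #-#-#-#---------#-#-#-#
r23=10111: ########--------########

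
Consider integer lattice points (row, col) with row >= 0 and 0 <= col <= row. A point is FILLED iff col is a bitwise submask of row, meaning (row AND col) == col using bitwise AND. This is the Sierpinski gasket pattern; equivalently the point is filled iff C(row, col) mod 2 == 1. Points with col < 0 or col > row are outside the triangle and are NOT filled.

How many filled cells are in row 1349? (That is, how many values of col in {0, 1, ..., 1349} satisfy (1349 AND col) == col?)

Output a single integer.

1349 in binary = 10101000101
popcount(1349) = number of 1-bits in 10101000101 = 5
A col c satisfies (1349 AND c) == c iff every set bit of c is also set in 1349; each of the 5 set bits of 1349 can independently be on or off in c.
count = 2^5 = 32

Answer: 32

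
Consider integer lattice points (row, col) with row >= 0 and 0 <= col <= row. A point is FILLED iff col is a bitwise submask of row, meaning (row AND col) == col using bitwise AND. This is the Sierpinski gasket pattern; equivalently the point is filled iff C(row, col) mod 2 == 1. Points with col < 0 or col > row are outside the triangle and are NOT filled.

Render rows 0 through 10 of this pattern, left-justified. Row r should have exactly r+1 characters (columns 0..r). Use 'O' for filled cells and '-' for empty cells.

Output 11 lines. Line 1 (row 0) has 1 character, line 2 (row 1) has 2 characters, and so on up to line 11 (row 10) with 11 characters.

Answer: O
OO
O-O
OOOO
O---O
OO--OO
O-O-O-O
OOOOOOOO
O-------O
OO------OO
O-O-----O-O

Derivation:
r0=0: O
r1=1: OO
r2=10: O-O
r3=11: OOOO
r4=100: O---O
r5=101: OO--OO
r6=110: O-O-O-O
r7=111: OOOOOOOO
r8=1000: O-------O
r9=1001: OO------OO
r10=1010: O-O-----O-O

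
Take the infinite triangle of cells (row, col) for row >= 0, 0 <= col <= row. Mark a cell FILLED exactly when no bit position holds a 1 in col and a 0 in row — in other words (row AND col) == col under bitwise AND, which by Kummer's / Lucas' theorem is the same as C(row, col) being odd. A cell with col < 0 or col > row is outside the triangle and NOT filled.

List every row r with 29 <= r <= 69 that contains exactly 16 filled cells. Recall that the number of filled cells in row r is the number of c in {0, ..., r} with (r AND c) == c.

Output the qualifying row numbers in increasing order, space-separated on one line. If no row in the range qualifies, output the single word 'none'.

Answer: 29 30 39 43 45 46 51 53 54 57 58 60

Derivation:
Row r has 2^popcount(r) filled cells, so we need popcount(r) = log2(16) = 4.
Scan r = 29..69 and keep those with exactly 4 one-bits:
r=29=11101 popcount=4 -> KEEP
r=30=11110 popcount=4 -> KEEP
r=31=11111 popcount=5 -> skip
r=32=100000 popcount=1 -> skip
r=33=100001 popcount=2 -> skip
r=34=100010 popcount=2 -> skip
r=35=100011 popcount=3 -> skip
r=36=100100 popcount=2 -> skip
r=37=100101 popcount=3 -> skip
r=38=100110 popcount=3 -> skip
r=39=100111 popcount=4 -> KEEP
r=40=101000 popcount=2 -> skip
r=41=101001 popcount=3 -> skip
r=42=101010 popcount=3 -> skip
r=43=101011 popcount=4 -> KEEP
r=44=101100 popcount=3 -> skip
r=45=101101 popcount=4 -> KEEP
r=46=101110 popcount=4 -> KEEP
r=47=101111 popcount=5 -> skip
r=48=110000 popcount=2 -> skip
r=49=110001 popcount=3 -> skip
r=50=110010 popcount=3 -> skip
r=51=110011 popcount=4 -> KEEP
r=52=110100 popcount=3 -> skip
r=53=110101 popcount=4 -> KEEP
r=54=110110 popcount=4 -> KEEP
r=55=110111 popcount=5 -> skip
r=56=111000 popcount=3 -> skip
r=57=111001 popcount=4 -> KEEP
r=58=111010 popcount=4 -> KEEP
r=59=111011 popcount=5 -> skip
r=60=111100 popcount=4 -> KEEP
r=61=111101 popcount=5 -> skip
r=62=111110 popcount=5 -> skip
r=63=111111 popcount=6 -> skip
r=64=1000000 popcount=1 -> skip
r=65=1000001 popcount=2 -> skip
r=66=1000010 popcount=2 -> skip
r=67=1000011 popcount=3 -> skip
r=68=1000100 popcount=2 -> skip
r=69=1000101 popcount=3 -> skip
Kept rows: 29 30 39 43 45 46 51 53 54 57 58 60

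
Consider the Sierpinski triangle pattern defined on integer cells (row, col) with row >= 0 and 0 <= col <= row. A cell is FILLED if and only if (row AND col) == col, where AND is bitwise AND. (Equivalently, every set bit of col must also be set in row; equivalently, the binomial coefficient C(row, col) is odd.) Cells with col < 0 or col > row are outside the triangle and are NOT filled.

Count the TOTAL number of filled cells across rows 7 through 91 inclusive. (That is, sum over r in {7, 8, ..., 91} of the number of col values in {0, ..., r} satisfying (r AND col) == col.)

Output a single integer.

Answer: 1052

Derivation:
r7=111 pc3: +8 =8
r8=1000 pc1: +2 =10
r9=1001 pc2: +4 =14
r10=1010 pc2: +4 =18
r11=1011 pc3: +8 =26
r12=1100 pc2: +4 =30
r13=1101 pc3: +8 =38
r14=1110 pc3: +8 =46
r15=1111 pc4: +16 =62
r16=10000 pc1: +2 =64
r17=10001 pc2: +4 =68
r18=10010 pc2: +4 =72
r19=10011 pc3: +8 =80
r20=10100 pc2: +4 =84
r21=10101 pc3: +8 =92
r22=10110 pc3: +8 =100
r23=10111 pc4: +16 =116
r24=11000 pc2: +4 =120
r25=11001 pc3: +8 =128
r26=11010 pc3: +8 =136
r27=11011 pc4: +16 =152
r28=11100 pc3: +8 =160
r29=11101 pc4: +16 =176
r30=11110 pc4: +16 =192
r31=11111 pc5: +32 =224
r32=100000 pc1: +2 =226
r33=100001 pc2: +4 =230
r34=100010 pc2: +4 =234
r35=100011 pc3: +8 =242
r36=100100 pc2: +4 =246
r37=100101 pc3: +8 =254
r38=100110 pc3: +8 =262
r39=100111 pc4: +16 =278
r40=101000 pc2: +4 =282
r41=101001 pc3: +8 =290
r42=101010 pc3: +8 =298
r43=101011 pc4: +16 =314
r44=101100 pc3: +8 =322
r45=101101 pc4: +16 =338
r46=101110 pc4: +16 =354
r47=101111 pc5: +32 =386
r48=110000 pc2: +4 =390
r49=110001 pc3: +8 =398
r50=110010 pc3: +8 =406
r51=110011 pc4: +16 =422
r52=110100 pc3: +8 =430
r53=110101 pc4: +16 =446
r54=110110 pc4: +16 =462
r55=110111 pc5: +32 =494
r56=111000 pc3: +8 =502
r57=111001 pc4: +16 =518
r58=111010 pc4: +16 =534
r59=111011 pc5: +32 =566
r60=111100 pc4: +16 =582
r61=111101 pc5: +32 =614
r62=111110 pc5: +32 =646
r63=111111 pc6: +64 =710
r64=1000000 pc1: +2 =712
r65=1000001 pc2: +4 =716
r66=1000010 pc2: +4 =720
r67=1000011 pc3: +8 =728
r68=1000100 pc2: +4 =732
r69=1000101 pc3: +8 =740
r70=1000110 pc3: +8 =748
r71=1000111 pc4: +16 =764
r72=1001000 pc2: +4 =768
r73=1001001 pc3: +8 =776
r74=1001010 pc3: +8 =784
r75=1001011 pc4: +16 =800
r76=1001100 pc3: +8 =808
r77=1001101 pc4: +16 =824
r78=1001110 pc4: +16 =840
r79=1001111 pc5: +32 =872
r80=1010000 pc2: +4 =876
r81=1010001 pc3: +8 =884
r82=1010010 pc3: +8 =892
r83=1010011 pc4: +16 =908
r84=1010100 pc3: +8 =916
r85=1010101 pc4: +16 =932
r86=1010110 pc4: +16 =948
r87=1010111 pc5: +32 =980
r88=1011000 pc3: +8 =988
r89=1011001 pc4: +16 =1004
r90=1011010 pc4: +16 =1020
r91=1011011 pc5: +32 =1052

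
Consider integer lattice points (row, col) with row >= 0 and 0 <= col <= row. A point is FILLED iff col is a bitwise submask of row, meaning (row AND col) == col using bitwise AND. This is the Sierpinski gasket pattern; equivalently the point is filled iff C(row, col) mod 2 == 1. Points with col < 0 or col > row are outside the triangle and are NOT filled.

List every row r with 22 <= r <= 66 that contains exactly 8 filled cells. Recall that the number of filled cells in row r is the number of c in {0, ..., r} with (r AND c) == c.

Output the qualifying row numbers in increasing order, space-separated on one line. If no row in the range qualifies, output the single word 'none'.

Answer: 22 25 26 28 35 37 38 41 42 44 49 50 52 56

Derivation:
Row r has 2^popcount(r) filled cells, so we need popcount(r) = log2(8) = 3.
Scan r = 22..66 and keep those with exactly 3 one-bits:
r=22=10110 popcount=3 -> KEEP
r=23=10111 popcount=4 -> skip
r=24=11000 popcount=2 -> skip
r=25=11001 popcount=3 -> KEEP
r=26=11010 popcount=3 -> KEEP
r=27=11011 popcount=4 -> skip
r=28=11100 popcount=3 -> KEEP
r=29=11101 popcount=4 -> skip
r=30=11110 popcount=4 -> skip
r=31=11111 popcount=5 -> skip
r=32=100000 popcount=1 -> skip
r=33=100001 popcount=2 -> skip
r=34=100010 popcount=2 -> skip
r=35=100011 popcount=3 -> KEEP
r=36=100100 popcount=2 -> skip
r=37=100101 popcount=3 -> KEEP
r=38=100110 popcount=3 -> KEEP
r=39=100111 popcount=4 -> skip
r=40=101000 popcount=2 -> skip
r=41=101001 popcount=3 -> KEEP
r=42=101010 popcount=3 -> KEEP
r=43=101011 popcount=4 -> skip
r=44=101100 popcount=3 -> KEEP
r=45=101101 popcount=4 -> skip
r=46=101110 popcount=4 -> skip
r=47=101111 popcount=5 -> skip
r=48=110000 popcount=2 -> skip
r=49=110001 popcount=3 -> KEEP
r=50=110010 popcount=3 -> KEEP
r=51=110011 popcount=4 -> skip
r=52=110100 popcount=3 -> KEEP
r=53=110101 popcount=4 -> skip
r=54=110110 popcount=4 -> skip
r=55=110111 popcount=5 -> skip
r=56=111000 popcount=3 -> KEEP
r=57=111001 popcount=4 -> skip
r=58=111010 popcount=4 -> skip
r=59=111011 popcount=5 -> skip
r=60=111100 popcount=4 -> skip
r=61=111101 popcount=5 -> skip
r=62=111110 popcount=5 -> skip
r=63=111111 popcount=6 -> skip
r=64=1000000 popcount=1 -> skip
r=65=1000001 popcount=2 -> skip
r=66=1000010 popcount=2 -> skip
Kept rows: 22 25 26 28 35 37 38 41 42 44 49 50 52 56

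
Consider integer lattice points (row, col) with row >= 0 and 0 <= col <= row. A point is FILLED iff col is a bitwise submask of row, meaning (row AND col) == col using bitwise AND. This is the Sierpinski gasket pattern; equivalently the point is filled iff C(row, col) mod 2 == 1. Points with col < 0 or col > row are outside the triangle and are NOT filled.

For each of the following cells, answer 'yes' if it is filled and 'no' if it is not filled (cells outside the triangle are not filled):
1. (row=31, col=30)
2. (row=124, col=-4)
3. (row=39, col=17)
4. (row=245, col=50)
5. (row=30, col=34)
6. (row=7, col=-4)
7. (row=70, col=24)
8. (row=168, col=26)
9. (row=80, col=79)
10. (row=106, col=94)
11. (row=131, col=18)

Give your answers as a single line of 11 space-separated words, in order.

Answer: yes no no no no no no no no no no

Derivation:
(31,30): row=0b11111, col=0b11110, row AND col = 0b11110 = 30; 30 == 30 -> filled
(124,-4): col outside [0, 124] -> not filled
(39,17): row=0b100111, col=0b10001, row AND col = 0b1 = 1; 1 != 17 -> empty
(245,50): row=0b11110101, col=0b110010, row AND col = 0b110000 = 48; 48 != 50 -> empty
(30,34): col outside [0, 30] -> not filled
(7,-4): col outside [0, 7] -> not filled
(70,24): row=0b1000110, col=0b11000, row AND col = 0b0 = 0; 0 != 24 -> empty
(168,26): row=0b10101000, col=0b11010, row AND col = 0b1000 = 8; 8 != 26 -> empty
(80,79): row=0b1010000, col=0b1001111, row AND col = 0b1000000 = 64; 64 != 79 -> empty
(106,94): row=0b1101010, col=0b1011110, row AND col = 0b1001010 = 74; 74 != 94 -> empty
(131,18): row=0b10000011, col=0b10010, row AND col = 0b10 = 2; 2 != 18 -> empty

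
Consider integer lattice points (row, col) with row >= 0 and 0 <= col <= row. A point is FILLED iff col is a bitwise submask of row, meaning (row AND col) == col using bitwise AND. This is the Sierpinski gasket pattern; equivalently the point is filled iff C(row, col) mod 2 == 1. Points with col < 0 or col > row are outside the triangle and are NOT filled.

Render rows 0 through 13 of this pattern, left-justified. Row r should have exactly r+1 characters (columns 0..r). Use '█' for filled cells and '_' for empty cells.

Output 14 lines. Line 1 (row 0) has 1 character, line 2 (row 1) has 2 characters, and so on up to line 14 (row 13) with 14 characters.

r0=0: █
r1=1: ██
r2=10: █_█
r3=11: ████
r4=100: █___█
r5=101: ██__██
r6=110: █_█_█_█
r7=111: ████████
r8=1000: █_______█
r9=1001: ██______██
r10=1010: █_█_____█_█
r11=1011: ████____████
r12=1100: █___█___█___█
r13=1101: ██__██__██__██

Answer: █
██
█_█
████
█___█
██__██
█_█_█_█
████████
█_______█
██______██
█_█_____█_█
████____████
█___█___█___█
██__██__██__██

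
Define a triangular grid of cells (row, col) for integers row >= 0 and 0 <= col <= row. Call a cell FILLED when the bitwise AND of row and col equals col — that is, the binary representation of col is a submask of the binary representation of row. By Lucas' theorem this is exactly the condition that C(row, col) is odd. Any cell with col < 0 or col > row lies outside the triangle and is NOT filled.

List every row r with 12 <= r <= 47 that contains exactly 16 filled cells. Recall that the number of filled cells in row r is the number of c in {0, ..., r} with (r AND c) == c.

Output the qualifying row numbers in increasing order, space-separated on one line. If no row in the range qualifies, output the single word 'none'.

Row r has 2^popcount(r) filled cells, so we need popcount(r) = log2(16) = 4.
Scan r = 12..47 and keep those with exactly 4 one-bits:
r=12=1100 popcount=2 -> skip
r=13=1101 popcount=3 -> skip
r=14=1110 popcount=3 -> skip
r=15=1111 popcount=4 -> KEEP
r=16=10000 popcount=1 -> skip
r=17=10001 popcount=2 -> skip
r=18=10010 popcount=2 -> skip
r=19=10011 popcount=3 -> skip
r=20=10100 popcount=2 -> skip
r=21=10101 popcount=3 -> skip
r=22=10110 popcount=3 -> skip
r=23=10111 popcount=4 -> KEEP
r=24=11000 popcount=2 -> skip
r=25=11001 popcount=3 -> skip
r=26=11010 popcount=3 -> skip
r=27=11011 popcount=4 -> KEEP
r=28=11100 popcount=3 -> skip
r=29=11101 popcount=4 -> KEEP
r=30=11110 popcount=4 -> KEEP
r=31=11111 popcount=5 -> skip
r=32=100000 popcount=1 -> skip
r=33=100001 popcount=2 -> skip
r=34=100010 popcount=2 -> skip
r=35=100011 popcount=3 -> skip
r=36=100100 popcount=2 -> skip
r=37=100101 popcount=3 -> skip
r=38=100110 popcount=3 -> skip
r=39=100111 popcount=4 -> KEEP
r=40=101000 popcount=2 -> skip
r=41=101001 popcount=3 -> skip
r=42=101010 popcount=3 -> skip
r=43=101011 popcount=4 -> KEEP
r=44=101100 popcount=3 -> skip
r=45=101101 popcount=4 -> KEEP
r=46=101110 popcount=4 -> KEEP
r=47=101111 popcount=5 -> skip
Kept rows: 15 23 27 29 30 39 43 45 46

Answer: 15 23 27 29 30 39 43 45 46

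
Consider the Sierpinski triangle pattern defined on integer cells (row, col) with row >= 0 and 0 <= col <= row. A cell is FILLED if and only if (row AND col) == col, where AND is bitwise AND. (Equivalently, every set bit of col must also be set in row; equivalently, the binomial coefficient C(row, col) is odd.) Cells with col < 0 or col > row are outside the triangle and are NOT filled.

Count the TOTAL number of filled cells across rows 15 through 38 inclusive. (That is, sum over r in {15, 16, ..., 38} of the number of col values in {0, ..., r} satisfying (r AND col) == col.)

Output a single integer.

Answer: 216

Derivation:
r15=1111 pc4: +16 =16
r16=10000 pc1: +2 =18
r17=10001 pc2: +4 =22
r18=10010 pc2: +4 =26
r19=10011 pc3: +8 =34
r20=10100 pc2: +4 =38
r21=10101 pc3: +8 =46
r22=10110 pc3: +8 =54
r23=10111 pc4: +16 =70
r24=11000 pc2: +4 =74
r25=11001 pc3: +8 =82
r26=11010 pc3: +8 =90
r27=11011 pc4: +16 =106
r28=11100 pc3: +8 =114
r29=11101 pc4: +16 =130
r30=11110 pc4: +16 =146
r31=11111 pc5: +32 =178
r32=100000 pc1: +2 =180
r33=100001 pc2: +4 =184
r34=100010 pc2: +4 =188
r35=100011 pc3: +8 =196
r36=100100 pc2: +4 =200
r37=100101 pc3: +8 =208
r38=100110 pc3: +8 =216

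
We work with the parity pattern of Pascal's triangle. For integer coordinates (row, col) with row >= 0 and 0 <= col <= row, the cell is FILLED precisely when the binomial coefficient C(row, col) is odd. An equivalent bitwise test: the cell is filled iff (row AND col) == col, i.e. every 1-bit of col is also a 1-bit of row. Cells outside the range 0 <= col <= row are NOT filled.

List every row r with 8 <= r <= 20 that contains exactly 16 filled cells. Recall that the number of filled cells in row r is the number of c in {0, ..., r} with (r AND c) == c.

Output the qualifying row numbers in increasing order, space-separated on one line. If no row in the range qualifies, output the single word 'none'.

Answer: 15

Derivation:
Row r has 2^popcount(r) filled cells, so we need popcount(r) = log2(16) = 4.
Scan r = 8..20 and keep those with exactly 4 one-bits:
r=8=1000 popcount=1 -> skip
r=9=1001 popcount=2 -> skip
r=10=1010 popcount=2 -> skip
r=11=1011 popcount=3 -> skip
r=12=1100 popcount=2 -> skip
r=13=1101 popcount=3 -> skip
r=14=1110 popcount=3 -> skip
r=15=1111 popcount=4 -> KEEP
r=16=10000 popcount=1 -> skip
r=17=10001 popcount=2 -> skip
r=18=10010 popcount=2 -> skip
r=19=10011 popcount=3 -> skip
r=20=10100 popcount=2 -> skip
Kept rows: 15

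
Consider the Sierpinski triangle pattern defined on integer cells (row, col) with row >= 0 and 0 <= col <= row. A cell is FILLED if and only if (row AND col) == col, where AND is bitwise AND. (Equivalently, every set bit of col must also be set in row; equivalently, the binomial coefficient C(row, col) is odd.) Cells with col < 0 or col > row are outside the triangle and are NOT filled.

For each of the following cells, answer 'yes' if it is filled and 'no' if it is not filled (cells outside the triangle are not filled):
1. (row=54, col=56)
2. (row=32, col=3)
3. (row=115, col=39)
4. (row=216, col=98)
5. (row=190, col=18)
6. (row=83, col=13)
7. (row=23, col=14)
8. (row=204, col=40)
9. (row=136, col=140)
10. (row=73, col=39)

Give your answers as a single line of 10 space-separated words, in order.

(54,56): col outside [0, 54] -> not filled
(32,3): row=0b100000, col=0b11, row AND col = 0b0 = 0; 0 != 3 -> empty
(115,39): row=0b1110011, col=0b100111, row AND col = 0b100011 = 35; 35 != 39 -> empty
(216,98): row=0b11011000, col=0b1100010, row AND col = 0b1000000 = 64; 64 != 98 -> empty
(190,18): row=0b10111110, col=0b10010, row AND col = 0b10010 = 18; 18 == 18 -> filled
(83,13): row=0b1010011, col=0b1101, row AND col = 0b1 = 1; 1 != 13 -> empty
(23,14): row=0b10111, col=0b1110, row AND col = 0b110 = 6; 6 != 14 -> empty
(204,40): row=0b11001100, col=0b101000, row AND col = 0b1000 = 8; 8 != 40 -> empty
(136,140): col outside [0, 136] -> not filled
(73,39): row=0b1001001, col=0b100111, row AND col = 0b1 = 1; 1 != 39 -> empty

Answer: no no no no yes no no no no no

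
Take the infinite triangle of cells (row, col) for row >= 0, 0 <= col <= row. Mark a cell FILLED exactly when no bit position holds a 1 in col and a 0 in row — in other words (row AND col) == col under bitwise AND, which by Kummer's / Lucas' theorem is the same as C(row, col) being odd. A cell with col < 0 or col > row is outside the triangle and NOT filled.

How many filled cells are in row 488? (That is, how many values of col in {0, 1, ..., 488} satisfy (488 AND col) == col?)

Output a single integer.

Answer: 32

Derivation:
488 in binary = 111101000
popcount(488) = number of 1-bits in 111101000 = 5
A col c satisfies (488 AND c) == c iff every set bit of c is also set in 488; each of the 5 set bits of 488 can independently be on or off in c.
count = 2^5 = 32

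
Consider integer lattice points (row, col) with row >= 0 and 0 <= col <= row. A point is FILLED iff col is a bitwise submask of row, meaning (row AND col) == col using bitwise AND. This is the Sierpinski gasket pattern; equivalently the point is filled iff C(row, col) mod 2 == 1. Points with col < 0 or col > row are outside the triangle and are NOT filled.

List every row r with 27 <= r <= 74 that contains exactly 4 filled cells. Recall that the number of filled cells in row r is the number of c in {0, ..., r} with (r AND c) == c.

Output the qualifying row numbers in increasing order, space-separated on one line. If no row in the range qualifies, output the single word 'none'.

Row r has 2^popcount(r) filled cells, so we need popcount(r) = log2(4) = 2.
Scan r = 27..74 and keep those with exactly 2 one-bits:
r=27=11011 popcount=4 -> skip
r=28=11100 popcount=3 -> skip
r=29=11101 popcount=4 -> skip
r=30=11110 popcount=4 -> skip
r=31=11111 popcount=5 -> skip
r=32=100000 popcount=1 -> skip
r=33=100001 popcount=2 -> KEEP
r=34=100010 popcount=2 -> KEEP
r=35=100011 popcount=3 -> skip
r=36=100100 popcount=2 -> KEEP
r=37=100101 popcount=3 -> skip
r=38=100110 popcount=3 -> skip
r=39=100111 popcount=4 -> skip
r=40=101000 popcount=2 -> KEEP
r=41=101001 popcount=3 -> skip
r=42=101010 popcount=3 -> skip
r=43=101011 popcount=4 -> skip
r=44=101100 popcount=3 -> skip
r=45=101101 popcount=4 -> skip
r=46=101110 popcount=4 -> skip
r=47=101111 popcount=5 -> skip
r=48=110000 popcount=2 -> KEEP
r=49=110001 popcount=3 -> skip
r=50=110010 popcount=3 -> skip
r=51=110011 popcount=4 -> skip
r=52=110100 popcount=3 -> skip
r=53=110101 popcount=4 -> skip
r=54=110110 popcount=4 -> skip
r=55=110111 popcount=5 -> skip
r=56=111000 popcount=3 -> skip
r=57=111001 popcount=4 -> skip
r=58=111010 popcount=4 -> skip
r=59=111011 popcount=5 -> skip
r=60=111100 popcount=4 -> skip
r=61=111101 popcount=5 -> skip
r=62=111110 popcount=5 -> skip
r=63=111111 popcount=6 -> skip
r=64=1000000 popcount=1 -> skip
r=65=1000001 popcount=2 -> KEEP
r=66=1000010 popcount=2 -> KEEP
r=67=1000011 popcount=3 -> skip
r=68=1000100 popcount=2 -> KEEP
r=69=1000101 popcount=3 -> skip
r=70=1000110 popcount=3 -> skip
r=71=1000111 popcount=4 -> skip
r=72=1001000 popcount=2 -> KEEP
r=73=1001001 popcount=3 -> skip
r=74=1001010 popcount=3 -> skip
Kept rows: 33 34 36 40 48 65 66 68 72

Answer: 33 34 36 40 48 65 66 68 72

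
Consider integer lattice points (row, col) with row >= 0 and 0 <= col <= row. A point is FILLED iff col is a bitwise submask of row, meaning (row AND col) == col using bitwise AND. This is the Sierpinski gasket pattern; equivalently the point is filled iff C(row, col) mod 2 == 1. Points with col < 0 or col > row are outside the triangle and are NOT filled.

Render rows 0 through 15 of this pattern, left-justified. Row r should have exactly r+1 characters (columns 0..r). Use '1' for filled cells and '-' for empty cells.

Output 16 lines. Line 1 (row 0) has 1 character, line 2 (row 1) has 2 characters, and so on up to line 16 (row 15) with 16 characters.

Answer: 1
11
1-1
1111
1---1
11--11
1-1-1-1
11111111
1-------1
11------11
1-1-----1-1
1111----1111
1---1---1---1
11--11--11--11
1-1-1-1-1-1-1-1
1111111111111111

Derivation:
r0=0: 1
r1=1: 11
r2=10: 1-1
r3=11: 1111
r4=100: 1---1
r5=101: 11--11
r6=110: 1-1-1-1
r7=111: 11111111
r8=1000: 1-------1
r9=1001: 11------11
r10=1010: 1-1-----1-1
r11=1011: 1111----1111
r12=1100: 1---1---1---1
r13=1101: 11--11--11--11
r14=1110: 1-1-1-1-1-1-1-1
r15=1111: 1111111111111111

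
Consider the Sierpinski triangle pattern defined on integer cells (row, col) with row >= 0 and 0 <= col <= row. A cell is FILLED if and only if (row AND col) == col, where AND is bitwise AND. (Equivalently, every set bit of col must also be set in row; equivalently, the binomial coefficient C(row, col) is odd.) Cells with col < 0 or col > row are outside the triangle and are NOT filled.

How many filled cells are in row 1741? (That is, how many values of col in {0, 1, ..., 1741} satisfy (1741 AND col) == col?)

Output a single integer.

Answer: 128

Derivation:
1741 in binary = 11011001101
popcount(1741) = number of 1-bits in 11011001101 = 7
A col c satisfies (1741 AND c) == c iff every set bit of c is also set in 1741; each of the 7 set bits of 1741 can independently be on or off in c.
count = 2^7 = 128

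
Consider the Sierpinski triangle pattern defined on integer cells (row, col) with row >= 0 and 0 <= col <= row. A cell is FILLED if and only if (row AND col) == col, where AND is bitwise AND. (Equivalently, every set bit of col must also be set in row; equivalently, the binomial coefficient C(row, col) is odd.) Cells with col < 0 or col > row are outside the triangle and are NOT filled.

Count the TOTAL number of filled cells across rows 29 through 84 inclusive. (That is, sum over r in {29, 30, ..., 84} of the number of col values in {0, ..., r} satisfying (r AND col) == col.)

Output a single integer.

r29=11101 pc4: +16 =16
r30=11110 pc4: +16 =32
r31=11111 pc5: +32 =64
r32=100000 pc1: +2 =66
r33=100001 pc2: +4 =70
r34=100010 pc2: +4 =74
r35=100011 pc3: +8 =82
r36=100100 pc2: +4 =86
r37=100101 pc3: +8 =94
r38=100110 pc3: +8 =102
r39=100111 pc4: +16 =118
r40=101000 pc2: +4 =122
r41=101001 pc3: +8 =130
r42=101010 pc3: +8 =138
r43=101011 pc4: +16 =154
r44=101100 pc3: +8 =162
r45=101101 pc4: +16 =178
r46=101110 pc4: +16 =194
r47=101111 pc5: +32 =226
r48=110000 pc2: +4 =230
r49=110001 pc3: +8 =238
r50=110010 pc3: +8 =246
r51=110011 pc4: +16 =262
r52=110100 pc3: +8 =270
r53=110101 pc4: +16 =286
r54=110110 pc4: +16 =302
r55=110111 pc5: +32 =334
r56=111000 pc3: +8 =342
r57=111001 pc4: +16 =358
r58=111010 pc4: +16 =374
r59=111011 pc5: +32 =406
r60=111100 pc4: +16 =422
r61=111101 pc5: +32 =454
r62=111110 pc5: +32 =486
r63=111111 pc6: +64 =550
r64=1000000 pc1: +2 =552
r65=1000001 pc2: +4 =556
r66=1000010 pc2: +4 =560
r67=1000011 pc3: +8 =568
r68=1000100 pc2: +4 =572
r69=1000101 pc3: +8 =580
r70=1000110 pc3: +8 =588
r71=1000111 pc4: +16 =604
r72=1001000 pc2: +4 =608
r73=1001001 pc3: +8 =616
r74=1001010 pc3: +8 =624
r75=1001011 pc4: +16 =640
r76=1001100 pc3: +8 =648
r77=1001101 pc4: +16 =664
r78=1001110 pc4: +16 =680
r79=1001111 pc5: +32 =712
r80=1010000 pc2: +4 =716
r81=1010001 pc3: +8 =724
r82=1010010 pc3: +8 =732
r83=1010011 pc4: +16 =748
r84=1010100 pc3: +8 =756

Answer: 756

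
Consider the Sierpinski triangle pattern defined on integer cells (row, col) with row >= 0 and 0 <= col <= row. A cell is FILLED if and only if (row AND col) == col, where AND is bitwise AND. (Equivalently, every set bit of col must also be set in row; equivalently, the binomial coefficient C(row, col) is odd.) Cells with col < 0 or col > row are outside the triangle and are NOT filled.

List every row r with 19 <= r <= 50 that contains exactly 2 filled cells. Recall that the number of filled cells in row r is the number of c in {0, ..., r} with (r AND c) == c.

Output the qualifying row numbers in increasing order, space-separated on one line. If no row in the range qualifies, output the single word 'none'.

Answer: 32

Derivation:
Row r has 2^popcount(r) filled cells, so we need popcount(r) = log2(2) = 1.
Scan r = 19..50 and keep those with exactly 1 one-bits:
r=19=10011 popcount=3 -> skip
r=20=10100 popcount=2 -> skip
r=21=10101 popcount=3 -> skip
r=22=10110 popcount=3 -> skip
r=23=10111 popcount=4 -> skip
r=24=11000 popcount=2 -> skip
r=25=11001 popcount=3 -> skip
r=26=11010 popcount=3 -> skip
r=27=11011 popcount=4 -> skip
r=28=11100 popcount=3 -> skip
r=29=11101 popcount=4 -> skip
r=30=11110 popcount=4 -> skip
r=31=11111 popcount=5 -> skip
r=32=100000 popcount=1 -> KEEP
r=33=100001 popcount=2 -> skip
r=34=100010 popcount=2 -> skip
r=35=100011 popcount=3 -> skip
r=36=100100 popcount=2 -> skip
r=37=100101 popcount=3 -> skip
r=38=100110 popcount=3 -> skip
r=39=100111 popcount=4 -> skip
r=40=101000 popcount=2 -> skip
r=41=101001 popcount=3 -> skip
r=42=101010 popcount=3 -> skip
r=43=101011 popcount=4 -> skip
r=44=101100 popcount=3 -> skip
r=45=101101 popcount=4 -> skip
r=46=101110 popcount=4 -> skip
r=47=101111 popcount=5 -> skip
r=48=110000 popcount=2 -> skip
r=49=110001 popcount=3 -> skip
r=50=110010 popcount=3 -> skip
Kept rows: 32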